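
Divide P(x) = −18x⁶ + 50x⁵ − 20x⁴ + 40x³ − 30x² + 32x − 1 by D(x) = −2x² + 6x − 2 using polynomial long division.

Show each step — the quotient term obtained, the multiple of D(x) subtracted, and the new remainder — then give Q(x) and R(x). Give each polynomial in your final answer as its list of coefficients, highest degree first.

Step 1: lead(−18x⁶ + 50x⁵ − 20x⁴ + 40x³ − 30x² + 32x − 1) ÷ lead(D) = −18x⁶ ÷ −2x² = 9x⁴. Subtract (9x⁴)·D = −18x⁶ + 54x⁵ − 18x⁴. Remainder: −4x⁵ − 2x⁴ + 40x³ − 30x² + 32x − 1.
Step 2: lead(−4x⁵ − 2x⁴ + 40x³ − 30x² + 32x − 1) ÷ lead(D) = −4x⁵ ÷ −2x² = 2x³. Subtract (2x³)·D = −4x⁵ + 12x⁴ − 4x³. Remainder: −14x⁴ + 44x³ − 30x² + 32x − 1.
Step 3: lead(−14x⁴ + 44x³ − 30x² + 32x − 1) ÷ lead(D) = −14x⁴ ÷ −2x² = 7x². Subtract (7x²)·D = −14x⁴ + 42x³ − 14x². Remainder: 2x³ − 16x² + 32x − 1.
Step 4: lead(2x³ − 16x² + 32x − 1) ÷ lead(D) = 2x³ ÷ −2x² = −x. Subtract (−x)·D = 2x³ − 6x² + 2x. Remainder: −10x² + 30x − 1.
Step 5: lead(−10x² + 30x − 1) ÷ lead(D) = −10x² ÷ −2x² = 5. Subtract (5)·D = −10x² + 30x − 10. Remainder: 9.

Q = [9, 2, 7, -1, 5]; R = [9]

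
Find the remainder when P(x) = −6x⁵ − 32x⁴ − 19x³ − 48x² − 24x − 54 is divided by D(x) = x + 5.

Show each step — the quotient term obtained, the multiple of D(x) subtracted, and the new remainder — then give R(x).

Step 1: lead(−6x⁵ − 32x⁴ − 19x³ − 48x² − 24x − 54) ÷ lead(D) = −6x⁵ ÷ x = −6x⁴. Subtract (−6x⁴)·D = −6x⁵ − 30x⁴. Remainder: −2x⁴ − 19x³ − 48x² − 24x − 54.
Step 2: lead(−2x⁴ − 19x³ − 48x² − 24x − 54) ÷ lead(D) = −2x⁴ ÷ x = −2x³. Subtract (−2x³)·D = −2x⁴ − 10x³. Remainder: −9x³ − 48x² − 24x − 54.
Step 3: lead(−9x³ − 48x² − 24x − 54) ÷ lead(D) = −9x³ ÷ x = −9x². Subtract (−9x²)·D = −9x³ − 45x². Remainder: −3x² − 24x − 54.
Step 4: lead(−3x² − 24x − 54) ÷ lead(D) = −3x² ÷ x = −3x. Subtract (−3x)·D = −3x² − 15x. Remainder: −9x − 54.
Step 5: lead(−9x − 54) ÷ lead(D) = −9x ÷ x = −9. Subtract (−9)·D = −9x − 45. Remainder: −9.

R(x) = −9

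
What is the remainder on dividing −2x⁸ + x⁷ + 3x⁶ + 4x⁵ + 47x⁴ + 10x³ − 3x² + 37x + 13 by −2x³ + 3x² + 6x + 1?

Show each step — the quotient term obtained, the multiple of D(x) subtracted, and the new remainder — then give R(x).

Step 1: lead(−2x⁸ + x⁷ + 3x⁶ + 4x⁵ + 47x⁴ + 10x³ − 3x² + 37x + 13) ÷ lead(D) = −2x⁸ ÷ −2x³ = x⁵. Subtract (x⁵)·D = −2x⁸ + 3x⁷ + 6x⁶ + x⁵. Remainder: −2x⁷ − 3x⁶ + 3x⁵ + 47x⁴ + 10x³ − 3x² + 37x + 13.
Step 2: lead(−2x⁷ − 3x⁶ + 3x⁵ + 47x⁴ + 10x³ − 3x² + 37x + 13) ÷ lead(D) = −2x⁷ ÷ −2x³ = x⁴. Subtract (x⁴)·D = −2x⁷ + 3x⁶ + 6x⁵ + x⁴. Remainder: −6x⁶ − 3x⁵ + 46x⁴ + 10x³ − 3x² + 37x + 13.
Step 3: lead(−6x⁶ − 3x⁵ + 46x⁴ + 10x³ − 3x² + 37x + 13) ÷ lead(D) = −6x⁶ ÷ −2x³ = 3x³. Subtract (3x³)·D = −6x⁶ + 9x⁵ + 18x⁴ + 3x³. Remainder: −12x⁵ + 28x⁴ + 7x³ − 3x² + 37x + 13.
Step 4: lead(−12x⁵ + 28x⁴ + 7x³ − 3x² + 37x + 13) ÷ lead(D) = −12x⁵ ÷ −2x³ = 6x². Subtract (6x²)·D = −12x⁵ + 18x⁴ + 36x³ + 6x². Remainder: 10x⁴ − 29x³ − 9x² + 37x + 13.
Step 5: lead(10x⁴ − 29x³ − 9x² + 37x + 13) ÷ lead(D) = 10x⁴ ÷ −2x³ = −5x. Subtract (−5x)·D = 10x⁴ − 15x³ − 30x² − 5x. Remainder: −14x³ + 21x² + 42x + 13.
Step 6: lead(−14x³ + 21x² + 42x + 13) ÷ lead(D) = −14x³ ÷ −2x³ = 7. Subtract (7)·D = −14x³ + 21x² + 42x + 7. Remainder: 6.

R(x) = 6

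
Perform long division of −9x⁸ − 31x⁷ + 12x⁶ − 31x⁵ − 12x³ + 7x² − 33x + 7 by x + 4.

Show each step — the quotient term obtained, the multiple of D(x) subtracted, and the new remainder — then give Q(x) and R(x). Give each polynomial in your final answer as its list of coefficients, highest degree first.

Step 1: lead(−9x⁸ − 31x⁷ + 12x⁶ − 31x⁵ − 12x³ + 7x² − 33x + 7) ÷ lead(D) = −9x⁸ ÷ x = −9x⁷. Subtract (−9x⁷)·D = −9x⁸ − 36x⁷. Remainder: 5x⁷ + 12x⁶ − 31x⁵ − 12x³ + 7x² − 33x + 7.
Step 2: lead(5x⁷ + 12x⁶ − 31x⁵ − 12x³ + 7x² − 33x + 7) ÷ lead(D) = 5x⁷ ÷ x = 5x⁶. Subtract (5x⁶)·D = 5x⁷ + 20x⁶. Remainder: −8x⁶ − 31x⁵ − 12x³ + 7x² − 33x + 7.
Step 3: lead(−8x⁶ − 31x⁵ − 12x³ + 7x² − 33x + 7) ÷ lead(D) = −8x⁶ ÷ x = −8x⁵. Subtract (−8x⁵)·D = −8x⁶ − 32x⁵. Remainder: x⁵ − 12x³ + 7x² − 33x + 7.
Step 4: lead(x⁵ − 12x³ + 7x² − 33x + 7) ÷ lead(D) = x⁵ ÷ x = x⁴. Subtract (x⁴)·D = x⁵ + 4x⁴. Remainder: −4x⁴ − 12x³ + 7x² − 33x + 7.
Step 5: lead(−4x⁴ − 12x³ + 7x² − 33x + 7) ÷ lead(D) = −4x⁴ ÷ x = −4x³. Subtract (−4x³)·D = −4x⁴ − 16x³. Remainder: 4x³ + 7x² − 33x + 7.
Step 6: lead(4x³ + 7x² − 33x + 7) ÷ lead(D) = 4x³ ÷ x = 4x². Subtract (4x²)·D = 4x³ + 16x². Remainder: −9x² − 33x + 7.
Step 7: lead(−9x² − 33x + 7) ÷ lead(D) = −9x² ÷ x = −9x. Subtract (−9x)·D = −9x² − 36x. Remainder: 3x + 7.
Step 8: lead(3x + 7) ÷ lead(D) = 3x ÷ x = 3. Subtract (3)·D = 3x + 12. Remainder: −5.

Q = [-9, 5, -8, 1, -4, 4, -9, 3]; R = [-5]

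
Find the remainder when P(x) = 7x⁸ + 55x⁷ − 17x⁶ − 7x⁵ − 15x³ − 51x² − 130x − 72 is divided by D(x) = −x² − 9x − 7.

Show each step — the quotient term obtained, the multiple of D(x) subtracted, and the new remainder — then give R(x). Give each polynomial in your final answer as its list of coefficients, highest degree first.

R = [-9]

Step 1: lead(7x⁸ + 55x⁷ − 17x⁶ − 7x⁵ − 15x³ − 51x² − 130x − 72) ÷ lead(D) = 7x⁸ ÷ −x² = −7x⁶. Subtract (−7x⁶)·D = 7x⁸ + 63x⁷ + 49x⁶. Remainder: −8x⁷ − 66x⁶ − 7x⁵ − 15x³ − 51x² − 130x − 72.
Step 2: lead(−8x⁷ − 66x⁶ − 7x⁵ − 15x³ − 51x² − 130x − 72) ÷ lead(D) = −8x⁷ ÷ −x² = 8x⁵. Subtract (8x⁵)·D = −8x⁷ − 72x⁶ − 56x⁵. Remainder: 6x⁶ + 49x⁵ − 15x³ − 51x² − 130x − 72.
Step 3: lead(6x⁶ + 49x⁵ − 15x³ − 51x² − 130x − 72) ÷ lead(D) = 6x⁶ ÷ −x² = −6x⁴. Subtract (−6x⁴)·D = 6x⁶ + 54x⁵ + 42x⁴. Remainder: −5x⁵ − 42x⁴ − 15x³ − 51x² − 130x − 72.
Step 4: lead(−5x⁵ − 42x⁴ − 15x³ − 51x² − 130x − 72) ÷ lead(D) = −5x⁵ ÷ −x² = 5x³. Subtract (5x³)·D = −5x⁵ − 45x⁴ − 35x³. Remainder: 3x⁴ + 20x³ − 51x² − 130x − 72.
Step 5: lead(3x⁴ + 20x³ − 51x² − 130x − 72) ÷ lead(D) = 3x⁴ ÷ −x² = −3x². Subtract (−3x²)·D = 3x⁴ + 27x³ + 21x². Remainder: −7x³ − 72x² − 130x − 72.
Step 6: lead(−7x³ − 72x² − 130x − 72) ÷ lead(D) = −7x³ ÷ −x² = 7x. Subtract (7x)·D = −7x³ − 63x² − 49x. Remainder: −9x² − 81x − 72.
Step 7: lead(−9x² − 81x − 72) ÷ lead(D) = −9x² ÷ −x² = 9. Subtract (9)·D = −9x² − 81x − 63. Remainder: −9.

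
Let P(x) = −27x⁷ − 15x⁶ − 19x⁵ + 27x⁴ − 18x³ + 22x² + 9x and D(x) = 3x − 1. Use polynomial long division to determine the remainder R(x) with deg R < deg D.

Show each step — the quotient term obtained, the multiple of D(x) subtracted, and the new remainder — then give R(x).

R(x) = 5

Step 1: lead(−27x⁷ − 15x⁶ − 19x⁵ + 27x⁴ − 18x³ + 22x² + 9x) ÷ lead(D) = −27x⁷ ÷ 3x = −9x⁶. Subtract (−9x⁶)·D = −27x⁷ + 9x⁶. Remainder: −24x⁶ − 19x⁵ + 27x⁴ − 18x³ + 22x² + 9x.
Step 2: lead(−24x⁶ − 19x⁵ + 27x⁴ − 18x³ + 22x² + 9x) ÷ lead(D) = −24x⁶ ÷ 3x = −8x⁵. Subtract (−8x⁵)·D = −24x⁶ + 8x⁵. Remainder: −27x⁵ + 27x⁴ − 18x³ + 22x² + 9x.
Step 3: lead(−27x⁵ + 27x⁴ − 18x³ + 22x² + 9x) ÷ lead(D) = −27x⁵ ÷ 3x = −9x⁴. Subtract (−9x⁴)·D = −27x⁵ + 9x⁴. Remainder: 18x⁴ − 18x³ + 22x² + 9x.
Step 4: lead(18x⁴ − 18x³ + 22x² + 9x) ÷ lead(D) = 18x⁴ ÷ 3x = 6x³. Subtract (6x³)·D = 18x⁴ − 6x³. Remainder: −12x³ + 22x² + 9x.
Step 5: lead(−12x³ + 22x² + 9x) ÷ lead(D) = −12x³ ÷ 3x = −4x². Subtract (−4x²)·D = −12x³ + 4x². Remainder: 18x² + 9x.
Step 6: lead(18x² + 9x) ÷ lead(D) = 18x² ÷ 3x = 6x. Subtract (6x)·D = 18x² − 6x. Remainder: 15x.
Step 7: lead(15x) ÷ lead(D) = 15x ÷ 3x = 5. Subtract (5)·D = 15x − 5. Remainder: 5.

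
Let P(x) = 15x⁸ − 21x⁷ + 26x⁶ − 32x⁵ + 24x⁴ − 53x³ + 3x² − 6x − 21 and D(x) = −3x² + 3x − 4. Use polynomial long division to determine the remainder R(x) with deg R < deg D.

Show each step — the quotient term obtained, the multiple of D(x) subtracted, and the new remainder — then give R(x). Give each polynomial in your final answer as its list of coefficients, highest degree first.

Step 1: lead(15x⁸ − 21x⁷ + 26x⁶ − 32x⁵ + 24x⁴ − 53x³ + 3x² − 6x − 21) ÷ lead(D) = 15x⁸ ÷ −3x² = −5x⁶. Subtract (−5x⁶)·D = 15x⁸ − 15x⁷ + 20x⁶. Remainder: −6x⁷ + 6x⁶ − 32x⁵ + 24x⁴ − 53x³ + 3x² − 6x − 21.
Step 2: lead(−6x⁷ + 6x⁶ − 32x⁵ + 24x⁴ − 53x³ + 3x² − 6x − 21) ÷ lead(D) = −6x⁷ ÷ −3x² = 2x⁵. Subtract (2x⁵)·D = −6x⁷ + 6x⁶ − 8x⁵. Remainder: −24x⁵ + 24x⁴ − 53x³ + 3x² − 6x − 21.
Step 3: lead(−24x⁵ + 24x⁴ − 53x³ + 3x² − 6x − 21) ÷ lead(D) = −24x⁵ ÷ −3x² = 8x³. Subtract (8x³)·D = −24x⁵ + 24x⁴ − 32x³. Remainder: −21x³ + 3x² − 6x − 21.
Step 4: lead(−21x³ + 3x² − 6x − 21) ÷ lead(D) = −21x³ ÷ −3x² = 7x. Subtract (7x)·D = −21x³ + 21x² − 28x. Remainder: −18x² + 22x − 21.
Step 5: lead(−18x² + 22x − 21) ÷ lead(D) = −18x² ÷ −3x² = 6. Subtract (6)·D = −18x² + 18x − 24. Remainder: 4x + 3.

R = [4, 3]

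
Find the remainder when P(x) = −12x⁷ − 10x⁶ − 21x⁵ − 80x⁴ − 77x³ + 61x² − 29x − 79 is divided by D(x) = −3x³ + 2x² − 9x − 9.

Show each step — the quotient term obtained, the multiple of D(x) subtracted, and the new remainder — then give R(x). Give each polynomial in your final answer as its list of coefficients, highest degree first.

R = [7, -7]

Step 1: lead(−12x⁷ − 10x⁶ − 21x⁵ − 80x⁴ − 77x³ + 61x² − 29x − 79) ÷ lead(D) = −12x⁷ ÷ −3x³ = 4x⁴. Subtract (4x⁴)·D = −12x⁷ + 8x⁶ − 36x⁵ − 36x⁴. Remainder: −18x⁶ + 15x⁵ − 44x⁴ − 77x³ + 61x² − 29x − 79.
Step 2: lead(−18x⁶ + 15x⁵ − 44x⁴ − 77x³ + 61x² − 29x − 79) ÷ lead(D) = −18x⁶ ÷ −3x³ = 6x³. Subtract (6x³)·D = −18x⁶ + 12x⁵ − 54x⁴ − 54x³. Remainder: 3x⁵ + 10x⁴ − 23x³ + 61x² − 29x − 79.
Step 3: lead(3x⁵ + 10x⁴ − 23x³ + 61x² − 29x − 79) ÷ lead(D) = 3x⁵ ÷ −3x³ = −x². Subtract (−x²)·D = 3x⁵ − 2x⁴ + 9x³ + 9x². Remainder: 12x⁴ − 32x³ + 52x² − 29x − 79.
Step 4: lead(12x⁴ − 32x³ + 52x² − 29x − 79) ÷ lead(D) = 12x⁴ ÷ −3x³ = −4x. Subtract (−4x)·D = 12x⁴ − 8x³ + 36x² + 36x. Remainder: −24x³ + 16x² − 65x − 79.
Step 5: lead(−24x³ + 16x² − 65x − 79) ÷ lead(D) = −24x³ ÷ −3x³ = 8. Subtract (8)·D = −24x³ + 16x² − 72x − 72. Remainder: 7x − 7.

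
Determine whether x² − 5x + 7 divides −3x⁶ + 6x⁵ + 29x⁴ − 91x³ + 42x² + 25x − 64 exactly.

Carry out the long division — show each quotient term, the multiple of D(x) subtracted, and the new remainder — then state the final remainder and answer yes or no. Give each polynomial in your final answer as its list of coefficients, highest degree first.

R = [6, -8], so D(x) is not a factor of P(x). no

Step 1: lead(−3x⁶ + 6x⁵ + 29x⁴ − 91x³ + 42x² + 25x − 64) ÷ lead(D) = −3x⁶ ÷ x² = −3x⁴. Subtract (−3x⁴)·D = −3x⁶ + 15x⁵ − 21x⁴. Remainder: −9x⁵ + 50x⁴ − 91x³ + 42x² + 25x − 64.
Step 2: lead(−9x⁵ + 50x⁴ − 91x³ + 42x² + 25x − 64) ÷ lead(D) = −9x⁵ ÷ x² = −9x³. Subtract (−9x³)·D = −9x⁵ + 45x⁴ − 63x³. Remainder: 5x⁴ − 28x³ + 42x² + 25x − 64.
Step 3: lead(5x⁴ − 28x³ + 42x² + 25x − 64) ÷ lead(D) = 5x⁴ ÷ x² = 5x². Subtract (5x²)·D = 5x⁴ − 25x³ + 35x². Remainder: −3x³ + 7x² + 25x − 64.
Step 4: lead(−3x³ + 7x² + 25x − 64) ÷ lead(D) = −3x³ ÷ x² = −3x. Subtract (−3x)·D = −3x³ + 15x² − 21x. Remainder: −8x² + 46x − 64.
Step 5: lead(−8x² + 46x − 64) ÷ lead(D) = −8x² ÷ x² = −8. Subtract (−8)·D = −8x² + 40x − 56. Remainder: 6x − 8.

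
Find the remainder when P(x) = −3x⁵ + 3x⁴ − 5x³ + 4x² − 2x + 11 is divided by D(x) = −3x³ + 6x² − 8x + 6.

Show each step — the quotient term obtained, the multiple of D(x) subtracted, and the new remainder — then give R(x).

Step 1: lead(−3x⁵ + 3x⁴ − 5x³ + 4x² − 2x + 11) ÷ lead(D) = −3x⁵ ÷ −3x³ = x². Subtract (x²)·D = −3x⁵ + 6x⁴ − 8x³ + 6x². Remainder: −3x⁴ + 3x³ − 2x² − 2x + 11.
Step 2: lead(−3x⁴ + 3x³ − 2x² − 2x + 11) ÷ lead(D) = −3x⁴ ÷ −3x³ = x. Subtract (x)·D = −3x⁴ + 6x³ − 8x² + 6x. Remainder: −3x³ + 6x² − 8x + 11.
Step 3: lead(−3x³ + 6x² − 8x + 11) ÷ lead(D) = −3x³ ÷ −3x³ = 1. Subtract (1)·D = −3x³ + 6x² − 8x + 6. Remainder: 5.

R(x) = 5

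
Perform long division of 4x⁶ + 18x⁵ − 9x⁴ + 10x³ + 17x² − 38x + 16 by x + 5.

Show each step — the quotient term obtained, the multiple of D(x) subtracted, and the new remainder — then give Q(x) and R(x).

Step 1: lead(4x⁶ + 18x⁵ − 9x⁴ + 10x³ + 17x² − 38x + 16) ÷ lead(D) = 4x⁶ ÷ x = 4x⁵. Subtract (4x⁵)·D = 4x⁶ + 20x⁵. Remainder: −2x⁵ − 9x⁴ + 10x³ + 17x² − 38x + 16.
Step 2: lead(−2x⁵ − 9x⁴ + 10x³ + 17x² − 38x + 16) ÷ lead(D) = −2x⁵ ÷ x = −2x⁴. Subtract (−2x⁴)·D = −2x⁵ − 10x⁴. Remainder: x⁴ + 10x³ + 17x² − 38x + 16.
Step 3: lead(x⁴ + 10x³ + 17x² − 38x + 16) ÷ lead(D) = x⁴ ÷ x = x³. Subtract (x³)·D = x⁴ + 5x³. Remainder: 5x³ + 17x² − 38x + 16.
Step 4: lead(5x³ + 17x² − 38x + 16) ÷ lead(D) = 5x³ ÷ x = 5x². Subtract (5x²)·D = 5x³ + 25x². Remainder: −8x² − 38x + 16.
Step 5: lead(−8x² − 38x + 16) ÷ lead(D) = −8x² ÷ x = −8x. Subtract (−8x)·D = −8x² − 40x. Remainder: 2x + 16.
Step 6: lead(2x + 16) ÷ lead(D) = 2x ÷ x = 2. Subtract (2)·D = 2x + 10. Remainder: 6.

Q(x) = 4x⁵ − 2x⁴ + x³ + 5x² − 8x + 2; R(x) = 6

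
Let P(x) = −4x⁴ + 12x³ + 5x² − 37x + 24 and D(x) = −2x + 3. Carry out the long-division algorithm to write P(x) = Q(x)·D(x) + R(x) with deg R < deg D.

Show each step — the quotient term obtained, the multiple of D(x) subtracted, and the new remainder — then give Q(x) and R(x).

Q(x) = 2x³ − 3x² − 7x + 8; R(x) = 0

Step 1: lead(−4x⁴ + 12x³ + 5x² − 37x + 24) ÷ lead(D) = −4x⁴ ÷ −2x = 2x³. Subtract (2x³)·D = −4x⁴ + 6x³. Remainder: 6x³ + 5x² − 37x + 24.
Step 2: lead(6x³ + 5x² − 37x + 24) ÷ lead(D) = 6x³ ÷ −2x = −3x². Subtract (−3x²)·D = 6x³ − 9x². Remainder: 14x² − 37x + 24.
Step 3: lead(14x² − 37x + 24) ÷ lead(D) = 14x² ÷ −2x = −7x. Subtract (−7x)·D = 14x² − 21x. Remainder: −16x + 24.
Step 4: lead(−16x + 24) ÷ lead(D) = −16x ÷ −2x = 8. Subtract (8)·D = −16x + 24. Remainder: 0.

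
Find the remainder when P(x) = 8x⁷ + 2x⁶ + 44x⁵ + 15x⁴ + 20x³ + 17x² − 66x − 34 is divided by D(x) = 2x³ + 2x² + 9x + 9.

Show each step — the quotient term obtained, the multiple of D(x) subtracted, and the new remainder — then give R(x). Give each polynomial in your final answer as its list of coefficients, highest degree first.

R = [-2, 6, 2]

Step 1: lead(8x⁷ + 2x⁶ + 44x⁵ + 15x⁴ + 20x³ + 17x² − 66x − 34) ÷ lead(D) = 8x⁷ ÷ 2x³ = 4x⁴. Subtract (4x⁴)·D = 8x⁷ + 8x⁶ + 36x⁵ + 36x⁴. Remainder: −6x⁶ + 8x⁵ − 21x⁴ + 20x³ + 17x² − 66x − 34.
Step 2: lead(−6x⁶ + 8x⁵ − 21x⁴ + 20x³ + 17x² − 66x − 34) ÷ lead(D) = −6x⁶ ÷ 2x³ = −3x³. Subtract (−3x³)·D = −6x⁶ − 6x⁵ − 27x⁴ − 27x³. Remainder: 14x⁵ + 6x⁴ + 47x³ + 17x² − 66x − 34.
Step 3: lead(14x⁵ + 6x⁴ + 47x³ + 17x² − 66x − 34) ÷ lead(D) = 14x⁵ ÷ 2x³ = 7x². Subtract (7x²)·D = 14x⁵ + 14x⁴ + 63x³ + 63x². Remainder: −8x⁴ − 16x³ − 46x² − 66x − 34.
Step 4: lead(−8x⁴ − 16x³ − 46x² − 66x − 34) ÷ lead(D) = −8x⁴ ÷ 2x³ = −4x. Subtract (−4x)·D = −8x⁴ − 8x³ − 36x² − 36x. Remainder: −8x³ − 10x² − 30x − 34.
Step 5: lead(−8x³ − 10x² − 30x − 34) ÷ lead(D) = −8x³ ÷ 2x³ = −4. Subtract (−4)·D = −8x³ − 8x² − 36x − 36. Remainder: −2x² + 6x + 2.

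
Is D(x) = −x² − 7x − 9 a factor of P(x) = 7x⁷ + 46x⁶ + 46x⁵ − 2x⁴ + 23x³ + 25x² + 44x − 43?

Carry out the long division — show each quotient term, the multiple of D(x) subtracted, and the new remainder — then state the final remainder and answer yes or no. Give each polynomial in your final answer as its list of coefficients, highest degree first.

R = [-7], so D(x) is not a factor of P(x). no

Step 1: lead(7x⁷ + 46x⁶ + 46x⁵ − 2x⁴ + 23x³ + 25x² + 44x − 43) ÷ lead(D) = 7x⁷ ÷ −x² = −7x⁵. Subtract (−7x⁵)·D = 7x⁷ + 49x⁶ + 63x⁵. Remainder: −3x⁶ − 17x⁵ − 2x⁴ + 23x³ + 25x² + 44x − 43.
Step 2: lead(−3x⁶ − 17x⁵ − 2x⁴ + 23x³ + 25x² + 44x − 43) ÷ lead(D) = −3x⁶ ÷ −x² = 3x⁴. Subtract (3x⁴)·D = −3x⁶ − 21x⁵ − 27x⁴. Remainder: 4x⁵ + 25x⁴ + 23x³ + 25x² + 44x − 43.
Step 3: lead(4x⁵ + 25x⁴ + 23x³ + 25x² + 44x − 43) ÷ lead(D) = 4x⁵ ÷ −x² = −4x³. Subtract (−4x³)·D = 4x⁵ + 28x⁴ + 36x³. Remainder: −3x⁴ − 13x³ + 25x² + 44x − 43.
Step 4: lead(−3x⁴ − 13x³ + 25x² + 44x − 43) ÷ lead(D) = −3x⁴ ÷ −x² = 3x². Subtract (3x²)·D = −3x⁴ − 21x³ − 27x². Remainder: 8x³ + 52x² + 44x − 43.
Step 5: lead(8x³ + 52x² + 44x − 43) ÷ lead(D) = 8x³ ÷ −x² = −8x. Subtract (−8x)·D = 8x³ + 56x² + 72x. Remainder: −4x² − 28x − 43.
Step 6: lead(−4x² − 28x − 43) ÷ lead(D) = −4x² ÷ −x² = 4. Subtract (4)·D = −4x² − 28x − 36. Remainder: −7.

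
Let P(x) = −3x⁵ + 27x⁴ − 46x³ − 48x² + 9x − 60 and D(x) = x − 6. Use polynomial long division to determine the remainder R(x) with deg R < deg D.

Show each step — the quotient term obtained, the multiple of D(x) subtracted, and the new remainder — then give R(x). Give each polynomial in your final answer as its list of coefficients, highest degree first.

Step 1: lead(−3x⁵ + 27x⁴ − 46x³ − 48x² + 9x − 60) ÷ lead(D) = −3x⁵ ÷ x = −3x⁴. Subtract (−3x⁴)·D = −3x⁵ + 18x⁴. Remainder: 9x⁴ − 46x³ − 48x² + 9x − 60.
Step 2: lead(9x⁴ − 46x³ − 48x² + 9x − 60) ÷ lead(D) = 9x⁴ ÷ x = 9x³. Subtract (9x³)·D = 9x⁴ − 54x³. Remainder: 8x³ − 48x² + 9x − 60.
Step 3: lead(8x³ − 48x² + 9x − 60) ÷ lead(D) = 8x³ ÷ x = 8x². Subtract (8x²)·D = 8x³ − 48x². Remainder: 9x − 60.
Step 4: lead(9x − 60) ÷ lead(D) = 9x ÷ x = 9. Subtract (9)·D = 9x − 54. Remainder: −6.

R = [-6]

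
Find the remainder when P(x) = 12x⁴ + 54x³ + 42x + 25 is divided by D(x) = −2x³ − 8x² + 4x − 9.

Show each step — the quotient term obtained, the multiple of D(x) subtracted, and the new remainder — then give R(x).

Step 1: lead(12x⁴ + 54x³ + 42x + 25) ÷ lead(D) = 12x⁴ ÷ −2x³ = −6x. Subtract (−6x)·D = 12x⁴ + 48x³ − 24x² + 54x. Remainder: 6x³ + 24x² − 12x + 25.
Step 2: lead(6x³ + 24x² − 12x + 25) ÷ lead(D) = 6x³ ÷ −2x³ = −3. Subtract (−3)·D = 6x³ + 24x² − 12x + 27. Remainder: −2.

R(x) = −2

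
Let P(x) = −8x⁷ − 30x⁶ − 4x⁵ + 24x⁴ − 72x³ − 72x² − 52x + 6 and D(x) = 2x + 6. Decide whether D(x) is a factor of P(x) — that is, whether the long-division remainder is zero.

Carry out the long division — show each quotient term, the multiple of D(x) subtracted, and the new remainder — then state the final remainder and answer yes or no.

R(x) = 0, so D(x) is a factor of P(x). yes

Step 1: lead(−8x⁷ − 30x⁶ − 4x⁵ + 24x⁴ − 72x³ − 72x² − 52x + 6) ÷ lead(D) = −8x⁷ ÷ 2x = −4x⁶. Subtract (−4x⁶)·D = −8x⁷ − 24x⁶. Remainder: −6x⁶ − 4x⁵ + 24x⁴ − 72x³ − 72x² − 52x + 6.
Step 2: lead(−6x⁶ − 4x⁵ + 24x⁴ − 72x³ − 72x² − 52x + 6) ÷ lead(D) = −6x⁶ ÷ 2x = −3x⁵. Subtract (−3x⁵)·D = −6x⁶ − 18x⁵. Remainder: 14x⁵ + 24x⁴ − 72x³ − 72x² − 52x + 6.
Step 3: lead(14x⁵ + 24x⁴ − 72x³ − 72x² − 52x + 6) ÷ lead(D) = 14x⁵ ÷ 2x = 7x⁴. Subtract (7x⁴)·D = 14x⁵ + 42x⁴. Remainder: −18x⁴ − 72x³ − 72x² − 52x + 6.
Step 4: lead(−18x⁴ − 72x³ − 72x² − 52x + 6) ÷ lead(D) = −18x⁴ ÷ 2x = −9x³. Subtract (−9x³)·D = −18x⁴ − 54x³. Remainder: −18x³ − 72x² − 52x + 6.
Step 5: lead(−18x³ − 72x² − 52x + 6) ÷ lead(D) = −18x³ ÷ 2x = −9x². Subtract (−9x²)·D = −18x³ − 54x². Remainder: −18x² − 52x + 6.
Step 6: lead(−18x² − 52x + 6) ÷ lead(D) = −18x² ÷ 2x = −9x. Subtract (−9x)·D = −18x² − 54x. Remainder: 2x + 6.
Step 7: lead(2x + 6) ÷ lead(D) = 2x ÷ 2x = 1. Subtract (1)·D = 2x + 6. Remainder: 0.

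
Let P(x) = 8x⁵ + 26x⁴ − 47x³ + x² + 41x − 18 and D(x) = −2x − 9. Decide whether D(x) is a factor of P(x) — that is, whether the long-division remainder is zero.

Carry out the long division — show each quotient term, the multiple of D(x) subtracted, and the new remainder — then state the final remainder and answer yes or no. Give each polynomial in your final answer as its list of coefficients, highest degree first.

Step 1: lead(8x⁵ + 26x⁴ − 47x³ + x² + 41x − 18) ÷ lead(D) = 8x⁵ ÷ −2x = −4x⁴. Subtract (−4x⁴)·D = 8x⁵ + 36x⁴. Remainder: −10x⁴ − 47x³ + x² + 41x − 18.
Step 2: lead(−10x⁴ − 47x³ + x² + 41x − 18) ÷ lead(D) = −10x⁴ ÷ −2x = 5x³. Subtract (5x³)·D = −10x⁴ − 45x³. Remainder: −2x³ + x² + 41x − 18.
Step 3: lead(−2x³ + x² + 41x − 18) ÷ lead(D) = −2x³ ÷ −2x = x². Subtract (x²)·D = −2x³ − 9x². Remainder: 10x² + 41x − 18.
Step 4: lead(10x² + 41x − 18) ÷ lead(D) = 10x² ÷ −2x = −5x. Subtract (−5x)·D = 10x² + 45x. Remainder: −4x − 18.
Step 5: lead(−4x − 18) ÷ lead(D) = −4x ÷ −2x = 2. Subtract (2)·D = −4x − 18. Remainder: 0.

R = [0], so D(x) is a factor of P(x). yes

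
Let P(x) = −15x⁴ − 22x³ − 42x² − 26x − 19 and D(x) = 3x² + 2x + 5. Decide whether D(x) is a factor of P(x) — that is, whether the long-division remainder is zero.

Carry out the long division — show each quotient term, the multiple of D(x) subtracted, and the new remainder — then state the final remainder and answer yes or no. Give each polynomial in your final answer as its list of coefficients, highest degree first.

Step 1: lead(−15x⁴ − 22x³ − 42x² − 26x − 19) ÷ lead(D) = −15x⁴ ÷ 3x² = −5x². Subtract (−5x²)·D = −15x⁴ − 10x³ − 25x². Remainder: −12x³ − 17x² − 26x − 19.
Step 2: lead(−12x³ − 17x² − 26x − 19) ÷ lead(D) = −12x³ ÷ 3x² = −4x. Subtract (−4x)·D = −12x³ − 8x² − 20x. Remainder: −9x² − 6x − 19.
Step 3: lead(−9x² − 6x − 19) ÷ lead(D) = −9x² ÷ 3x² = −3. Subtract (−3)·D = −9x² − 6x − 15. Remainder: −4.

R = [-4], so D(x) is not a factor of P(x). no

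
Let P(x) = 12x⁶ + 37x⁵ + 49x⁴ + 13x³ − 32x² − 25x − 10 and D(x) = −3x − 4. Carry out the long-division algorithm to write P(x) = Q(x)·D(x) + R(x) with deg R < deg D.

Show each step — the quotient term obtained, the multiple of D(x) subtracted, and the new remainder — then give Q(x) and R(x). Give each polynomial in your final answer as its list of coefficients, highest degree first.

Step 1: lead(12x⁶ + 37x⁵ + 49x⁴ + 13x³ − 32x² − 25x − 10) ÷ lead(D) = 12x⁶ ÷ −3x = −4x⁵. Subtract (−4x⁵)·D = 12x⁶ + 16x⁵. Remainder: 21x⁵ + 49x⁴ + 13x³ − 32x² − 25x − 10.
Step 2: lead(21x⁵ + 49x⁴ + 13x³ − 32x² − 25x − 10) ÷ lead(D) = 21x⁵ ÷ −3x = −7x⁴. Subtract (−7x⁴)·D = 21x⁵ + 28x⁴. Remainder: 21x⁴ + 13x³ − 32x² − 25x − 10.
Step 3: lead(21x⁴ + 13x³ − 32x² − 25x − 10) ÷ lead(D) = 21x⁴ ÷ −3x = −7x³. Subtract (−7x³)·D = 21x⁴ + 28x³. Remainder: −15x³ − 32x² − 25x − 10.
Step 4: lead(−15x³ − 32x² − 25x − 10) ÷ lead(D) = −15x³ ÷ −3x = 5x². Subtract (5x²)·D = −15x³ − 20x². Remainder: −12x² − 25x − 10.
Step 5: lead(−12x² − 25x − 10) ÷ lead(D) = −12x² ÷ −3x = 4x. Subtract (4x)·D = −12x² − 16x. Remainder: −9x − 10.
Step 6: lead(−9x − 10) ÷ lead(D) = −9x ÷ −3x = 3. Subtract (3)·D = −9x − 12. Remainder: 2.

Q = [-4, -7, -7, 5, 4, 3]; R = [2]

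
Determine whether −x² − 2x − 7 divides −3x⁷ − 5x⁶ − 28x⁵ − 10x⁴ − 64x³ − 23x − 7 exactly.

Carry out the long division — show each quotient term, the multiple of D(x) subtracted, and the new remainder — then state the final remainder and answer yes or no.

R(x) = 0, so D(x) is a factor of P(x). yes

Step 1: lead(−3x⁷ − 5x⁶ − 28x⁵ − 10x⁴ − 64x³ − 23x − 7) ÷ lead(D) = −3x⁷ ÷ −x² = 3x⁵. Subtract (3x⁵)·D = −3x⁷ − 6x⁶ − 21x⁵. Remainder: x⁶ − 7x⁵ − 10x⁴ − 64x³ − 23x − 7.
Step 2: lead(x⁶ − 7x⁵ − 10x⁴ − 64x³ − 23x − 7) ÷ lead(D) = x⁶ ÷ −x² = −x⁴. Subtract (−x⁴)·D = x⁶ + 2x⁵ + 7x⁴. Remainder: −9x⁵ − 17x⁴ − 64x³ − 23x − 7.
Step 3: lead(−9x⁵ − 17x⁴ − 64x³ − 23x − 7) ÷ lead(D) = −9x⁵ ÷ −x² = 9x³. Subtract (9x³)·D = −9x⁵ − 18x⁴ − 63x³. Remainder: x⁴ − x³ − 23x − 7.
Step 4: lead(x⁴ − x³ − 23x − 7) ÷ lead(D) = x⁴ ÷ −x² = −x². Subtract (−x²)·D = x⁴ + 2x³ + 7x². Remainder: −3x³ − 7x² − 23x − 7.
Step 5: lead(−3x³ − 7x² − 23x − 7) ÷ lead(D) = −3x³ ÷ −x² = 3x. Subtract (3x)·D = −3x³ − 6x² − 21x. Remainder: −x² − 2x − 7.
Step 6: lead(−x² − 2x − 7) ÷ lead(D) = −x² ÷ −x² = 1. Subtract (1)·D = −x² − 2x − 7. Remainder: 0.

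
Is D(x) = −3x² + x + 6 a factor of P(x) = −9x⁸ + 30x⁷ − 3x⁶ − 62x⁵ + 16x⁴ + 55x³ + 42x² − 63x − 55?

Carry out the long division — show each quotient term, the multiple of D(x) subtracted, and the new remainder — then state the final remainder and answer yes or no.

R(x) = −1, so D(x) is not a factor of P(x). no

Step 1: lead(−9x⁸ + 30x⁷ − 3x⁶ − 62x⁵ + 16x⁴ + 55x³ + 42x² − 63x − 55) ÷ lead(D) = −9x⁸ ÷ −3x² = 3x⁶. Subtract (3x⁶)·D = −9x⁸ + 3x⁷ + 18x⁶. Remainder: 27x⁷ − 21x⁶ − 62x⁵ + 16x⁴ + 55x³ + 42x² − 63x − 55.
Step 2: lead(27x⁷ − 21x⁶ − 62x⁵ + 16x⁴ + 55x³ + 42x² − 63x − 55) ÷ lead(D) = 27x⁷ ÷ −3x² = −9x⁵. Subtract (−9x⁵)·D = 27x⁷ − 9x⁶ − 54x⁵. Remainder: −12x⁶ − 8x⁵ + 16x⁴ + 55x³ + 42x² − 63x − 55.
Step 3: lead(−12x⁶ − 8x⁵ + 16x⁴ + 55x³ + 42x² − 63x − 55) ÷ lead(D) = −12x⁶ ÷ −3x² = 4x⁴. Subtract (4x⁴)·D = −12x⁶ + 4x⁵ + 24x⁴. Remainder: −12x⁵ − 8x⁴ + 55x³ + 42x² − 63x − 55.
Step 4: lead(−12x⁵ − 8x⁴ + 55x³ + 42x² − 63x − 55) ÷ lead(D) = −12x⁵ ÷ −3x² = 4x³. Subtract (4x³)·D = −12x⁵ + 4x⁴ + 24x³. Remainder: −12x⁴ + 31x³ + 42x² − 63x − 55.
Step 5: lead(−12x⁴ + 31x³ + 42x² − 63x − 55) ÷ lead(D) = −12x⁴ ÷ −3x² = 4x². Subtract (4x²)·D = −12x⁴ + 4x³ + 24x². Remainder: 27x³ + 18x² − 63x − 55.
Step 6: lead(27x³ + 18x² − 63x − 55) ÷ lead(D) = 27x³ ÷ −3x² = −9x. Subtract (−9x)·D = 27x³ − 9x² − 54x. Remainder: 27x² − 9x − 55.
Step 7: lead(27x² − 9x − 55) ÷ lead(D) = 27x² ÷ −3x² = −9. Subtract (−9)·D = 27x² − 9x − 54. Remainder: −1.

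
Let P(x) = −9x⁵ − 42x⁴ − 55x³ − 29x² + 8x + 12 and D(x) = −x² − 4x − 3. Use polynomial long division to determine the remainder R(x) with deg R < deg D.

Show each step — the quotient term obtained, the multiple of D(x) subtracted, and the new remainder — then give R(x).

Step 1: lead(−9x⁵ − 42x⁴ − 55x³ − 29x² + 8x + 12) ÷ lead(D) = −9x⁵ ÷ −x² = 9x³. Subtract (9x³)·D = −9x⁵ − 36x⁴ − 27x³. Remainder: −6x⁴ − 28x³ − 29x² + 8x + 12.
Step 2: lead(−6x⁴ − 28x³ − 29x² + 8x + 12) ÷ lead(D) = −6x⁴ ÷ −x² = 6x². Subtract (6x²)·D = −6x⁴ − 24x³ − 18x². Remainder: −4x³ − 11x² + 8x + 12.
Step 3: lead(−4x³ − 11x² + 8x + 12) ÷ lead(D) = −4x³ ÷ −x² = 4x. Subtract (4x)·D = −4x³ − 16x² − 12x. Remainder: 5x² + 20x + 12.
Step 4: lead(5x² + 20x + 12) ÷ lead(D) = 5x² ÷ −x² = −5. Subtract (−5)·D = 5x² + 20x + 15. Remainder: −3.

R(x) = −3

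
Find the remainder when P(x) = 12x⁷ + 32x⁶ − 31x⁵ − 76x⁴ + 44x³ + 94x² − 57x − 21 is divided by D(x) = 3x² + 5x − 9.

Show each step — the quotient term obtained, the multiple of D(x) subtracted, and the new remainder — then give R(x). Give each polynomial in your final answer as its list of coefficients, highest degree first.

Step 1: lead(12x⁷ + 32x⁶ − 31x⁵ − 76x⁴ + 44x³ + 94x² − 57x − 21) ÷ lead(D) = 12x⁷ ÷ 3x² = 4x⁵. Subtract (4x⁵)·D = 12x⁷ + 20x⁶ − 36x⁵. Remainder: 12x⁶ + 5x⁵ − 76x⁴ + 44x³ + 94x² − 57x − 21.
Step 2: lead(12x⁶ + 5x⁵ − 76x⁴ + 44x³ + 94x² − 57x − 21) ÷ lead(D) = 12x⁶ ÷ 3x² = 4x⁴. Subtract (4x⁴)·D = 12x⁶ + 20x⁵ − 36x⁴. Remainder: −15x⁵ − 40x⁴ + 44x³ + 94x² − 57x − 21.
Step 3: lead(−15x⁵ − 40x⁴ + 44x³ + 94x² − 57x − 21) ÷ lead(D) = −15x⁵ ÷ 3x² = −5x³. Subtract (−5x³)·D = −15x⁵ − 25x⁴ + 45x³. Remainder: −15x⁴ − x³ + 94x² − 57x − 21.
Step 4: lead(−15x⁴ − x³ + 94x² − 57x − 21) ÷ lead(D) = −15x⁴ ÷ 3x² = −5x². Subtract (−5x²)·D = −15x⁴ − 25x³ + 45x². Remainder: 24x³ + 49x² − 57x − 21.
Step 5: lead(24x³ + 49x² − 57x − 21) ÷ lead(D) = 24x³ ÷ 3x² = 8x. Subtract (8x)·D = 24x³ + 40x² − 72x. Remainder: 9x² + 15x − 21.
Step 6: lead(9x² + 15x − 21) ÷ lead(D) = 9x² ÷ 3x² = 3. Subtract (3)·D = 9x² + 15x − 27. Remainder: 6.

R = [6]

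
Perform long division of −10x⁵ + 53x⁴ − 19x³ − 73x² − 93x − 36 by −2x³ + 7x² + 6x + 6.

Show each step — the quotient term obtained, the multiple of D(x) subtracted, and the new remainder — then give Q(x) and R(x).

Q(x) = 5x² − 9x − 7; R(x) = 3x + 6

Step 1: lead(−10x⁵ + 53x⁴ − 19x³ − 73x² − 93x − 36) ÷ lead(D) = −10x⁵ ÷ −2x³ = 5x². Subtract (5x²)·D = −10x⁵ + 35x⁴ + 30x³ + 30x². Remainder: 18x⁴ − 49x³ − 103x² − 93x − 36.
Step 2: lead(18x⁴ − 49x³ − 103x² − 93x − 36) ÷ lead(D) = 18x⁴ ÷ −2x³ = −9x. Subtract (−9x)·D = 18x⁴ − 63x³ − 54x² − 54x. Remainder: 14x³ − 49x² − 39x − 36.
Step 3: lead(14x³ − 49x² − 39x − 36) ÷ lead(D) = 14x³ ÷ −2x³ = −7. Subtract (−7)·D = 14x³ − 49x² − 42x − 42. Remainder: 3x + 6.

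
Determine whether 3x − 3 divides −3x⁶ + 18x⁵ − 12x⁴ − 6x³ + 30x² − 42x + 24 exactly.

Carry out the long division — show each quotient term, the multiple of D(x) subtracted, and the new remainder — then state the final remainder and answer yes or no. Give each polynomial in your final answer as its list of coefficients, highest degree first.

R = [9], so D(x) is not a factor of P(x). no

Step 1: lead(−3x⁶ + 18x⁵ − 12x⁴ − 6x³ + 30x² − 42x + 24) ÷ lead(D) = −3x⁶ ÷ 3x = −x⁵. Subtract (−x⁵)·D = −3x⁶ + 3x⁵. Remainder: 15x⁵ − 12x⁴ − 6x³ + 30x² − 42x + 24.
Step 2: lead(15x⁵ − 12x⁴ − 6x³ + 30x² − 42x + 24) ÷ lead(D) = 15x⁵ ÷ 3x = 5x⁴. Subtract (5x⁴)·D = 15x⁵ − 15x⁴. Remainder: 3x⁴ − 6x³ + 30x² − 42x + 24.
Step 3: lead(3x⁴ − 6x³ + 30x² − 42x + 24) ÷ lead(D) = 3x⁴ ÷ 3x = x³. Subtract (x³)·D = 3x⁴ − 3x³. Remainder: −3x³ + 30x² − 42x + 24.
Step 4: lead(−3x³ + 30x² − 42x + 24) ÷ lead(D) = −3x³ ÷ 3x = −x². Subtract (−x²)·D = −3x³ + 3x². Remainder: 27x² − 42x + 24.
Step 5: lead(27x² − 42x + 24) ÷ lead(D) = 27x² ÷ 3x = 9x. Subtract (9x)·D = 27x² − 27x. Remainder: −15x + 24.
Step 6: lead(−15x + 24) ÷ lead(D) = −15x ÷ 3x = −5. Subtract (−5)·D = −15x + 15. Remainder: 9.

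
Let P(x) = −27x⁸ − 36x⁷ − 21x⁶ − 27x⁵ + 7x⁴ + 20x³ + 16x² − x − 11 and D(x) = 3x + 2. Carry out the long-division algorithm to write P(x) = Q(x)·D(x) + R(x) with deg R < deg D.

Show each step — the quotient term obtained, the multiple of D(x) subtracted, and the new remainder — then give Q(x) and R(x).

Step 1: lead(−27x⁸ − 36x⁷ − 21x⁶ − 27x⁵ + 7x⁴ + 20x³ + 16x² − x − 11) ÷ lead(D) = −27x⁸ ÷ 3x = −9x⁷. Subtract (−9x⁷)·D = −27x⁸ − 18x⁷. Remainder: −18x⁷ − 21x⁶ − 27x⁵ + 7x⁴ + 20x³ + 16x² − x − 11.
Step 2: lead(−18x⁷ − 21x⁶ − 27x⁵ + 7x⁴ + 20x³ + 16x² − x − 11) ÷ lead(D) = −18x⁷ ÷ 3x = −6x⁶. Subtract (−6x⁶)·D = −18x⁷ − 12x⁶. Remainder: −9x⁶ − 27x⁵ + 7x⁴ + 20x³ + 16x² − x − 11.
Step 3: lead(−9x⁶ − 27x⁵ + 7x⁴ + 20x³ + 16x² − x − 11) ÷ lead(D) = −9x⁶ ÷ 3x = −3x⁵. Subtract (−3x⁵)·D = −9x⁶ − 6x⁵. Remainder: −21x⁵ + 7x⁴ + 20x³ + 16x² − x − 11.
Step 4: lead(−21x⁵ + 7x⁴ + 20x³ + 16x² − x − 11) ÷ lead(D) = −21x⁵ ÷ 3x = −7x⁴. Subtract (−7x⁴)·D = −21x⁵ − 14x⁴. Remainder: 21x⁴ + 20x³ + 16x² − x − 11.
Step 5: lead(21x⁴ + 20x³ + 16x² − x − 11) ÷ lead(D) = 21x⁴ ÷ 3x = 7x³. Subtract (7x³)·D = 21x⁴ + 14x³. Remainder: 6x³ + 16x² − x − 11.
Step 6: lead(6x³ + 16x² − x − 11) ÷ lead(D) = 6x³ ÷ 3x = 2x². Subtract (2x²)·D = 6x³ + 4x². Remainder: 12x² − x − 11.
Step 7: lead(12x² − x − 11) ÷ lead(D) = 12x² ÷ 3x = 4x. Subtract (4x)·D = 12x² + 8x. Remainder: −9x − 11.
Step 8: lead(−9x − 11) ÷ lead(D) = −9x ÷ 3x = −3. Subtract (−3)·D = −9x − 6. Remainder: −5.

Q(x) = −9x⁷ − 6x⁶ − 3x⁵ − 7x⁴ + 7x³ + 2x² + 4x − 3; R(x) = −5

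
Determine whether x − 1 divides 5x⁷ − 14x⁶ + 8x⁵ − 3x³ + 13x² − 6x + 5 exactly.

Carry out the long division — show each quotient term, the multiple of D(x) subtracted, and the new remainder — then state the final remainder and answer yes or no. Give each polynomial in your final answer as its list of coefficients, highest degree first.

R = [8], so D(x) is not a factor of P(x). no

Step 1: lead(5x⁷ − 14x⁶ + 8x⁵ − 3x³ + 13x² − 6x + 5) ÷ lead(D) = 5x⁷ ÷ x = 5x⁶. Subtract (5x⁶)·D = 5x⁷ − 5x⁶. Remainder: −9x⁶ + 8x⁵ − 3x³ + 13x² − 6x + 5.
Step 2: lead(−9x⁶ + 8x⁵ − 3x³ + 13x² − 6x + 5) ÷ lead(D) = −9x⁶ ÷ x = −9x⁵. Subtract (−9x⁵)·D = −9x⁶ + 9x⁵. Remainder: −x⁵ − 3x³ + 13x² − 6x + 5.
Step 3: lead(−x⁵ − 3x³ + 13x² − 6x + 5) ÷ lead(D) = −x⁵ ÷ x = −x⁴. Subtract (−x⁴)·D = −x⁵ + x⁴. Remainder: −x⁴ − 3x³ + 13x² − 6x + 5.
Step 4: lead(−x⁴ − 3x³ + 13x² − 6x + 5) ÷ lead(D) = −x⁴ ÷ x = −x³. Subtract (−x³)·D = −x⁴ + x³. Remainder: −4x³ + 13x² − 6x + 5.
Step 5: lead(−4x³ + 13x² − 6x + 5) ÷ lead(D) = −4x³ ÷ x = −4x². Subtract (−4x²)·D = −4x³ + 4x². Remainder: 9x² − 6x + 5.
Step 6: lead(9x² − 6x + 5) ÷ lead(D) = 9x² ÷ x = 9x. Subtract (9x)·D = 9x² − 9x. Remainder: 3x + 5.
Step 7: lead(3x + 5) ÷ lead(D) = 3x ÷ x = 3. Subtract (3)·D = 3x − 3. Remainder: 8.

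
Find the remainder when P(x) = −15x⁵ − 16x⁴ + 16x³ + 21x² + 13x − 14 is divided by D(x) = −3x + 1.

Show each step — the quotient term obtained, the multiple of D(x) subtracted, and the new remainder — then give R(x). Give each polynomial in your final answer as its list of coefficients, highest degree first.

Step 1: lead(−15x⁵ − 16x⁴ + 16x³ + 21x² + 13x − 14) ÷ lead(D) = −15x⁵ ÷ −3x = 5x⁴. Subtract (5x⁴)·D = −15x⁵ + 5x⁴. Remainder: −21x⁴ + 16x³ + 21x² + 13x − 14.
Step 2: lead(−21x⁴ + 16x³ + 21x² + 13x − 14) ÷ lead(D) = −21x⁴ ÷ −3x = 7x³. Subtract (7x³)·D = −21x⁴ + 7x³. Remainder: 9x³ + 21x² + 13x − 14.
Step 3: lead(9x³ + 21x² + 13x − 14) ÷ lead(D) = 9x³ ÷ −3x = −3x². Subtract (−3x²)·D = 9x³ − 3x². Remainder: 24x² + 13x − 14.
Step 4: lead(24x² + 13x − 14) ÷ lead(D) = 24x² ÷ −3x = −8x. Subtract (−8x)·D = 24x² − 8x. Remainder: 21x − 14.
Step 5: lead(21x − 14) ÷ lead(D) = 21x ÷ −3x = −7. Subtract (−7)·D = 21x − 7. Remainder: −7.

R = [-7]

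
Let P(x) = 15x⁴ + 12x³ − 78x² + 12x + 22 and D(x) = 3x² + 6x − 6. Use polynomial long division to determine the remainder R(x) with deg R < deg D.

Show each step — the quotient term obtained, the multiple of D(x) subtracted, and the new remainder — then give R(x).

Step 1: lead(15x⁴ + 12x³ − 78x² + 12x + 22) ÷ lead(D) = 15x⁴ ÷ 3x² = 5x². Subtract (5x²)·D = 15x⁴ + 30x³ − 30x². Remainder: −18x³ − 48x² + 12x + 22.
Step 2: lead(−18x³ − 48x² + 12x + 22) ÷ lead(D) = −18x³ ÷ 3x² = −6x. Subtract (−6x)·D = −18x³ − 36x² + 36x. Remainder: −12x² − 24x + 22.
Step 3: lead(−12x² − 24x + 22) ÷ lead(D) = −12x² ÷ 3x² = −4. Subtract (−4)·D = −12x² − 24x + 24. Remainder: −2.

R(x) = −2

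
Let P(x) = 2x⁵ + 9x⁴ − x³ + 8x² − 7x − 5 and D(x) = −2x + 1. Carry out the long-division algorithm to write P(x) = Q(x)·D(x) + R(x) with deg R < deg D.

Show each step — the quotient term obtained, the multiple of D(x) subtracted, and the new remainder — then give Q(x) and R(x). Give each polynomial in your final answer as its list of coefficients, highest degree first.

Step 1: lead(2x⁵ + 9x⁴ − x³ + 8x² − 7x − 5) ÷ lead(D) = 2x⁵ ÷ −2x = −x⁴. Subtract (−x⁴)·D = 2x⁵ − x⁴. Remainder: 10x⁴ − x³ + 8x² − 7x − 5.
Step 2: lead(10x⁴ − x³ + 8x² − 7x − 5) ÷ lead(D) = 10x⁴ ÷ −2x = −5x³. Subtract (−5x³)·D = 10x⁴ − 5x³. Remainder: 4x³ + 8x² − 7x − 5.
Step 3: lead(4x³ + 8x² − 7x − 5) ÷ lead(D) = 4x³ ÷ −2x = −2x². Subtract (−2x²)·D = 4x³ − 2x². Remainder: 10x² − 7x − 5.
Step 4: lead(10x² − 7x − 5) ÷ lead(D) = 10x² ÷ −2x = −5x. Subtract (−5x)·D = 10x² − 5x. Remainder: −2x − 5.
Step 5: lead(−2x − 5) ÷ lead(D) = −2x ÷ −2x = 1. Subtract (1)·D = −2x + 1. Remainder: −6.

Q = [-1, -5, -2, -5, 1]; R = [-6]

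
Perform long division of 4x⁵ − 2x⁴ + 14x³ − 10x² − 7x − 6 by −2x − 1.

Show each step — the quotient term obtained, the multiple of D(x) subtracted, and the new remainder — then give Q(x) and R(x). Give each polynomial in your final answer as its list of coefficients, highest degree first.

Q = [-2, 2, -8, 9, -1]; R = [-7]

Step 1: lead(4x⁵ − 2x⁴ + 14x³ − 10x² − 7x − 6) ÷ lead(D) = 4x⁵ ÷ −2x = −2x⁴. Subtract (−2x⁴)·D = 4x⁵ + 2x⁴. Remainder: −4x⁴ + 14x³ − 10x² − 7x − 6.
Step 2: lead(−4x⁴ + 14x³ − 10x² − 7x − 6) ÷ lead(D) = −4x⁴ ÷ −2x = 2x³. Subtract (2x³)·D = −4x⁴ − 2x³. Remainder: 16x³ − 10x² − 7x − 6.
Step 3: lead(16x³ − 10x² − 7x − 6) ÷ lead(D) = 16x³ ÷ −2x = −8x². Subtract (−8x²)·D = 16x³ + 8x². Remainder: −18x² − 7x − 6.
Step 4: lead(−18x² − 7x − 6) ÷ lead(D) = −18x² ÷ −2x = 9x. Subtract (9x)·D = −18x² − 9x. Remainder: 2x − 6.
Step 5: lead(2x − 6) ÷ lead(D) = 2x ÷ −2x = −1. Subtract (−1)·D = 2x + 1. Remainder: −7.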